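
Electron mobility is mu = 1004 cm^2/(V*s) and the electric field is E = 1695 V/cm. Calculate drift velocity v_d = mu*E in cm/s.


Step 1: v_d = mu * E
Step 2: v_d = 1004 * 1695 = 1701780
Step 3: v_d = 1.70e+06 cm/s

1.70e+06


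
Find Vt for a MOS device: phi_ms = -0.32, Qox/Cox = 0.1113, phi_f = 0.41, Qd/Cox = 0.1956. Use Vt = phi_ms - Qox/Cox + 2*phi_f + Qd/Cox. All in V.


Step 1: Vt = phi_ms - Qox/Cox + 2*phi_f + Qd/Cox
Step 2: Vt = -0.32 - 0.1113 + 2*0.41 + 0.1956
Step 3: Vt = -0.32 - 0.1113 + 0.82 + 0.1956
Step 4: Vt = 0.5843 V

0.5843


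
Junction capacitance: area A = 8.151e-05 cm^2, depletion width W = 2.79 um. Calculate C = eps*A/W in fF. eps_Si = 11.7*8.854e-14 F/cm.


Step 1: eps_Si = 11.7 * 8.854e-14 = 1.035918e-12 F/cm
Step 2: W in cm = 2.79 * 1e-4 = 2.79e-04 cm
Step 3: C = 1.035918e-12 * 8.151e-05 / 2.79e-04 = 3.026440e-13 F
Step 4: C = 302.64 fF

302.64


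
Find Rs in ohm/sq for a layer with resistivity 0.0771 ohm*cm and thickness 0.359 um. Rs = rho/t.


Step 1: Convert thickness to cm: t = 0.359 um = 3.5900e-05 cm
Step 2: Rs = rho / t = 0.0771 / 3.5900e-05
Step 3: Rs = 2147.6 ohm/sq

2147.6


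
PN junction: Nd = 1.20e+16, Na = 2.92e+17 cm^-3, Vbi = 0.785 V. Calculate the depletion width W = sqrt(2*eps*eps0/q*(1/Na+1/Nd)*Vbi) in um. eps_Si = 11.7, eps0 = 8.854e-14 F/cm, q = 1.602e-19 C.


Step 1: 1/Na + 1/Nd = 1/2.92e+17 + 1/1.20e+16 = 8.67580e-17
Step 2: 2*eps*eps0/q = 2*11.7*8.854e-14/1.602e-19 = 1.293281e+07
Step 3: W^2 = 1.293281e+07 * 8.67580e-17 * 0.785 = 8.80789e-10
Step 4: W = sqrt(8.80789e-10) = 2.968e-05 cm = 0.2968 um

0.2968


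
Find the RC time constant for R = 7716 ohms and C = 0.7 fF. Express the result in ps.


Step 1: tau = R * C
Step 2: tau = 7716 * 0.7 fF = 7716 * 7.0e-16 F
Step 3: tau = 5.4012e-12 s = 5.4012 ps

5.4012


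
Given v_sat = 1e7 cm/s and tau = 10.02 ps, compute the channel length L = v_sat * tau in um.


Step 1: tau in seconds = 10.02 ps * 1e-12 = 1.0020e-11 s
Step 2: L = v_sat * tau = 1e7 * 1.0020e-11 = 1.0020e-04 cm
Step 3: L in um = 1.0020e-04 * 1e4 = 1.002 um

1.002


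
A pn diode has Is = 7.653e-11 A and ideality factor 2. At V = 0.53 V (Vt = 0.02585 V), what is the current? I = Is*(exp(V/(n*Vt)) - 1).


Step 1: V/(n*Vt) = 0.53/(2*0.02585) = 10.2515
Step 2: exp(10.2515) = 2.8325e+04
Step 3: I = 7.653e-11 * (2.8325e+04 - 1) = 2.17e-06 A

2.17e-06


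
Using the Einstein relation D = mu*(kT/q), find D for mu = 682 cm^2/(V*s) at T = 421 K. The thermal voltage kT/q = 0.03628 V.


Step 1: D = mu * (kT/q)
Step 2: D = 682 * 0.03628
Step 3: D = 24.74 cm^2/s

24.74


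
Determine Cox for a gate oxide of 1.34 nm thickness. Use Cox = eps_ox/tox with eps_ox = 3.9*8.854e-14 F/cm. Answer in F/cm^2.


Step 1: eps_ox = 3.9 * 8.854e-14 = 3.45306e-13 F/cm
Step 2: tox in cm = 1.34 nm * 1e-7 = 1.3400e-07 cm
Step 3: Cox = 3.45306e-13 / 1.3400e-07 = 2.58e-06 F/cm^2

2.58e-06


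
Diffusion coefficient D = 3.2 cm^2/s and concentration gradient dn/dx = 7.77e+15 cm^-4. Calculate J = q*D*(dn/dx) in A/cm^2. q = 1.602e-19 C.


Step 1: J = q * D * (dn/dx)
Step 2: J = 1.602e-19 * 3.2 * 7.77e+15
Step 3: J = 3.98e-03 A/cm^2

3.98e-03


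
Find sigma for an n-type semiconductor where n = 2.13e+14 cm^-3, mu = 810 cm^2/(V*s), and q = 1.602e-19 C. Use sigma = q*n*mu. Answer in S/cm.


Step 1: sigma = q * n * mu
Step 2: sigma = 1.602e-19 * 2.13e+14 * 810
Step 3: sigma = 2.764e-02 S/cm

2.764e-02


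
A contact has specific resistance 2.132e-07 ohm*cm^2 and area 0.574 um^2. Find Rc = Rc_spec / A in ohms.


Step 1: Convert area to cm^2: 0.574 um^2 = 5.7400e-09 cm^2
Step 2: Rc = Rc_spec / A = 2.132e-07 / 5.7400e-09
Step 3: Rc = 3.71e+01 ohms

3.71e+01


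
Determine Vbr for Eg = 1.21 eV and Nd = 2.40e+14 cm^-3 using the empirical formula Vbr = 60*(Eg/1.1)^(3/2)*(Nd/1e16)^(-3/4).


Step 1: Eg/1.1 = 1.21/1.1 = 1.100000
Step 2: (Eg/1.1)^1.5 = 1.100000^1.5 = 1.153690
Step 3: (Nd/1e16)^(-0.75) = (0.024)^(-0.75) = 16.399914
Step 4: Vbr = 60 * 1.153690 * 16.399914 = 1135.2 V

1135.2


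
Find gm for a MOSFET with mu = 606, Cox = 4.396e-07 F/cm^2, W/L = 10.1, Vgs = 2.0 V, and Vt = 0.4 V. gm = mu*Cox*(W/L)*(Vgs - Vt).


Step 1: Vov = Vgs - Vt = 2.0 - 0.4 = 1.6 V
Step 2: gm = mu * Cox * (W/L) * Vov
Step 3: gm = 606 * 4.396e-07 * 10.1 * 1.6 = 4.30e-03 S

4.30e-03


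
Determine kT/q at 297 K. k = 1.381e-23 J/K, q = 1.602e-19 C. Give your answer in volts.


Step 1: kT = 1.381e-23 * 297 = 4.10157e-21 J
Step 2: Vt = kT/q = 4.10157e-21 / 1.602e-19
Step 3: Vt = 0.0256 V

0.0256


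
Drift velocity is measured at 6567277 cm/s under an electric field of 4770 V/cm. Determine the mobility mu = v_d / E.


Step 1: mu = v_d / E
Step 2: mu = 6567277 / 4770
Step 3: mu = 1376.79 cm^2/(V*s)

1376.79


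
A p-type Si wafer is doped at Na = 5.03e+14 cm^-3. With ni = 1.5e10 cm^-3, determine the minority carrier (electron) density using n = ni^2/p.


Step 1: Majority hole concentration p ≈ Na = 5.03e+14 cm^-3
Step 2: n = ni^2 / Na = (1.5e10)^2 / 5.03e+14
Step 3: n = 4.47e+05 cm^-3

4.47e+05


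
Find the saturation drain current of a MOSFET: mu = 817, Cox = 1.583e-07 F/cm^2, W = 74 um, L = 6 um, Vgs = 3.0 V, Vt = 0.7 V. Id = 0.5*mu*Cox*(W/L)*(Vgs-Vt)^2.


Step 1: Overdrive voltage Vov = Vgs - Vt = 3.0 - 0.7 = 2.3 V
Step 2: W/L = 74/6 = 12.3333
Step 3: Id = 0.5 * 817 * 1.583e-07 * 12.3333 * 2.3^2
Step 4: Id = 4.22e-03 A

4.22e-03


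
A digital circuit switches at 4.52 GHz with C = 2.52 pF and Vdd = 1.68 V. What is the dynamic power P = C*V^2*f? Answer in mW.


Step 1: V^2 = 1.68^2 = 2.8224 V^2
Step 2: P = C*V^2*f = 2.52e-12 F * 2.8224 * 4.52e9 Hz
Step 3: P = 3.214826496e-02 W
Step 4: P = 32.148 mW

32.148


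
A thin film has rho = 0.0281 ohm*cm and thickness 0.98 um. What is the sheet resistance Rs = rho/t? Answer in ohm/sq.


Step 1: Convert thickness to cm: t = 0.98 um = 9.8000e-05 cm
Step 2: Rs = rho / t = 0.0281 / 9.8000e-05
Step 3: Rs = 286.7 ohm/sq

286.7


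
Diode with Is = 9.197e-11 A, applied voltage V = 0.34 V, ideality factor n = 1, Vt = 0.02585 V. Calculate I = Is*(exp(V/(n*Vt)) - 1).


Step 1: V/(n*Vt) = 0.34/(1*0.02585) = 13.1528
Step 2: exp(13.1528) = 5.1545e+05
Step 3: I = 9.197e-11 * (5.1545e+05 - 1) = 4.74e-05 A

4.74e-05


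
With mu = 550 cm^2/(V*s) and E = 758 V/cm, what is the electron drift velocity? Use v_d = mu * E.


Step 1: v_d = mu * E
Step 2: v_d = 550 * 758 = 416900
Step 3: v_d = 4.17e+05 cm/s

4.17e+05


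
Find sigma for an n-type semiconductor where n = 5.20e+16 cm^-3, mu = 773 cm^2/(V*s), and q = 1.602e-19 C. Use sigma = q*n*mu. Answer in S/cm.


Step 1: sigma = q * n * mu
Step 2: sigma = 1.602e-19 * 5.20e+16 * 773
Step 3: sigma = 6.439e+00 S/cm

6.439e+00


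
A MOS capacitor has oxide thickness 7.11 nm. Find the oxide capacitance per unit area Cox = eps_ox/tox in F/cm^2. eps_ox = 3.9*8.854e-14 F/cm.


Step 1: eps_ox = 3.9 * 8.854e-14 = 3.45306e-13 F/cm
Step 2: tox in cm = 7.11 nm * 1e-7 = 7.1100e-07 cm
Step 3: Cox = 3.45306e-13 / 7.1100e-07 = 4.86e-07 F/cm^2

4.86e-07


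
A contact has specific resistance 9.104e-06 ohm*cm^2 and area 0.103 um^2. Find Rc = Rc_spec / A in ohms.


Step 1: Convert area to cm^2: 0.103 um^2 = 1.0300e-09 cm^2
Step 2: Rc = Rc_spec / A = 9.104e-06 / 1.0300e-09
Step 3: Rc = 8.84e+03 ohms

8.84e+03


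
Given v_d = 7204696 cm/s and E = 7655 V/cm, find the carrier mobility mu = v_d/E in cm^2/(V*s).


Step 1: mu = v_d / E
Step 2: mu = 7204696 / 7655
Step 3: mu = 941.18 cm^2/(V*s)

941.18


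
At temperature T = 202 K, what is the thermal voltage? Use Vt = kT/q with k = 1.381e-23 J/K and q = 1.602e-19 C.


Step 1: kT = 1.381e-23 * 202 = 2.78962e-21 J
Step 2: Vt = kT/q = 2.78962e-21 / 1.602e-19
Step 3: Vt = 0.01741 V

0.01741


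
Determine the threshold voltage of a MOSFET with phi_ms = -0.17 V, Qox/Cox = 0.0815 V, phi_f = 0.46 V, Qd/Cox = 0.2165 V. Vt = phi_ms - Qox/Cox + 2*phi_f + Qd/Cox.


Step 1: Vt = phi_ms - Qox/Cox + 2*phi_f + Qd/Cox
Step 2: Vt = -0.17 - 0.0815 + 2*0.46 + 0.2165
Step 3: Vt = -0.17 - 0.0815 + 0.92 + 0.2165
Step 4: Vt = 0.885 V

0.885


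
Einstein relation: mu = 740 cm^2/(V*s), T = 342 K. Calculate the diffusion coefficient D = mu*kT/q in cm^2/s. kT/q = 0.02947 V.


Step 1: D = mu * (kT/q)
Step 2: D = 740 * 0.02947
Step 3: D = 21.81 cm^2/s

21.81


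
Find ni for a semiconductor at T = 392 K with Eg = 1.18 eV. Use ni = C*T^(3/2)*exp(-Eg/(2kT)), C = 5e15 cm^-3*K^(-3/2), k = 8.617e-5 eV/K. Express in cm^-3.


Step 1: Compute kT = 8.617e-5 * 392 = 0.03377864 eV
Step 2: Exponent = -Eg/(2kT) = -1.18/(2*0.03377864) = -17.46666
Step 3: T^(3/2) = 392^1.5 = 7761.20
Step 4: ni = 5e15 * 7761.20 * exp(-17.46666) = 1.01e+12 cm^-3

1.01e+12


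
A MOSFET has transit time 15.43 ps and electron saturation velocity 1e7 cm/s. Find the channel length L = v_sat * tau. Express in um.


Step 1: tau in seconds = 15.43 ps * 1e-12 = 1.5430e-11 s
Step 2: L = v_sat * tau = 1e7 * 1.5430e-11 = 1.5430e-04 cm
Step 3: L in um = 1.5430e-04 * 1e4 = 1.543 um

1.543


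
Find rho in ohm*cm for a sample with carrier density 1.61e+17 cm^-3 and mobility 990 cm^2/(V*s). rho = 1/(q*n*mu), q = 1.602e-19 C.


Step 1: sigma = q * n * mu = 1.602e-19 * 1.61e+17 * 990 = 2.55343e+01 S/cm
Step 2: rho = 1 / sigma = 1 / 2.55343e+01 = 0.03916 ohm*cm

0.03916


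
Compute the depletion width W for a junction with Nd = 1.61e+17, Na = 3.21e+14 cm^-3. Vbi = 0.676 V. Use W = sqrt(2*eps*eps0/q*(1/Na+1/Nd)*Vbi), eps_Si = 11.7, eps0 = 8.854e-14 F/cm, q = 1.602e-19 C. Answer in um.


Step 1: 1/Na + 1/Nd = 1/3.21e+14 + 1/1.61e+17 = 3.12148e-15
Step 2: 2*eps*eps0/q = 2*11.7*8.854e-14/1.602e-19 = 1.293281e+07
Step 3: W^2 = 1.293281e+07 * 3.12148e-15 * 0.676 = 2.72898e-08
Step 4: W = sqrt(2.72898e-08) = 1.652e-04 cm = 1.652 um

1.652


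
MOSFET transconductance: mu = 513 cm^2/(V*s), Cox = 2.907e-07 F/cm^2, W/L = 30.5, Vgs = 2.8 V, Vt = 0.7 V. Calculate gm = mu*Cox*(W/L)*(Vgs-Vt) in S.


Step 1: Vov = Vgs - Vt = 2.8 - 0.7 = 2.1 V
Step 2: gm = mu * Cox * (W/L) * Vov
Step 3: gm = 513 * 2.907e-07 * 30.5 * 2.1 = 9.55e-03 S

9.55e-03


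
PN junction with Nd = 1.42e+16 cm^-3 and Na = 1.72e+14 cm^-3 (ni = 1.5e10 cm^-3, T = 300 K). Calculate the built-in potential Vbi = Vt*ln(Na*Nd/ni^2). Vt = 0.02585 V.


Step 1: Compute Na*Nd/ni^2 = 1.72e+14 * 1.42e+16 / (1.5e10)^2 = 1.0855e+10
Step 2: ln(1.0855e+10) = 23.1079
Step 3: Vbi = 0.02585 * 23.1079 = 0.597 V

0.597


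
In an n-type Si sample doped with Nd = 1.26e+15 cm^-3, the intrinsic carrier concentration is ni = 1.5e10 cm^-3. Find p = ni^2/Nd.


Step 1: Since Nd >> ni, n ≈ Nd = 1.26e+15 cm^-3
Step 2: p = ni^2 / n = (1.5e10)^2 / 1.26e+15
Step 3: p = 2.25e20 / 1.26e+15 = 1.79e+05 cm^-3

1.79e+05


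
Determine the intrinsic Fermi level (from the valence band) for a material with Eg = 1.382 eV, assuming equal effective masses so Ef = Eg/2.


Step 1: For an intrinsic semiconductor, the Fermi level sits at midgap.
Step 2: Ef = Eg / 2 = 1.382 / 2 = 0.691 eV

0.691


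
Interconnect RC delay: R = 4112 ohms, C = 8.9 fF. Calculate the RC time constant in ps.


Step 1: tau = R * C
Step 2: tau = 4112 * 8.9 fF = 4112 * 8.9e-15 F
Step 3: tau = 3.65968e-11 s = 36.5968 ps

36.5968


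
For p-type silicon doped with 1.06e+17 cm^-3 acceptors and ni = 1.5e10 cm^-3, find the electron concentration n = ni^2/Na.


Step 1: Majority hole concentration p ≈ Na = 1.06e+17 cm^-3
Step 2: n = ni^2 / Na = (1.5e10)^2 / 1.06e+17
Step 3: n = 2.12e+03 cm^-3

2.12e+03


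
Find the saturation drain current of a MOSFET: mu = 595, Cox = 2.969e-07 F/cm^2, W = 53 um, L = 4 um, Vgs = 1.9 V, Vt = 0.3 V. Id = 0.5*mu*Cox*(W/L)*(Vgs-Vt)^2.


Step 1: Overdrive voltage Vov = Vgs - Vt = 1.9 - 0.3 = 1.6 V
Step 2: W/L = 53/4 = 13.25
Step 3: Id = 0.5 * 595 * 2.969e-07 * 13.25 * 1.6^2
Step 4: Id = 3.00e-03 A

3.00e-03


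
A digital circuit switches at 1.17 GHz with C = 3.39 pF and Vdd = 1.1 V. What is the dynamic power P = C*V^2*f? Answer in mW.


Step 1: V^2 = 1.1^2 = 1.21 V^2
Step 2: P = C*V^2*f = 3.39e-12 F * 1.21 * 1.17e9 Hz
Step 3: P = 4.799223e-03 W
Step 4: P = 4.799 mW

4.799


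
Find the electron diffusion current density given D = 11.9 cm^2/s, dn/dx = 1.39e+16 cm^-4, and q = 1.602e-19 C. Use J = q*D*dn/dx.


Step 1: J = q * D * (dn/dx)
Step 2: J = 1.602e-19 * 11.9 * 1.39e+16
Step 3: J = 2.65e-02 A/cm^2

2.65e-02


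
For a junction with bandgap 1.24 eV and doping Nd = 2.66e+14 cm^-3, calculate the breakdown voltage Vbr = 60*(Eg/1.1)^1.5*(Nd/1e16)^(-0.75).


Step 1: Eg/1.1 = 1.24/1.1 = 1.127273
Step 2: (Eg/1.1)^1.5 = 1.127273^1.5 = 1.196861
Step 3: (Nd/1e16)^(-0.75) = (0.0266)^(-0.75) = 15.182342
Step 4: Vbr = 60 * 1.196861 * 15.182342 = 1090.3 V

1090.3


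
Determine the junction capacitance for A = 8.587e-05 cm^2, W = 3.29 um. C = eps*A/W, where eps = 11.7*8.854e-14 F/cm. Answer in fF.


Step 1: eps_Si = 11.7 * 8.854e-14 = 1.035918e-12 F/cm
Step 2: W in cm = 3.29 * 1e-4 = 3.29e-04 cm
Step 3: C = 1.035918e-12 * 8.587e-05 / 3.29e-04 = 2.703777e-13 F
Step 4: C = 270.38 fF

270.38


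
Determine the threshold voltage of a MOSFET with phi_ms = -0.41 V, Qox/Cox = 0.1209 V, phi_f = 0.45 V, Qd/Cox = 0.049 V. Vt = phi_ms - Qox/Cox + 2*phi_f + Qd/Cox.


Step 1: Vt = phi_ms - Qox/Cox + 2*phi_f + Qd/Cox
Step 2: Vt = -0.41 - 0.1209 + 2*0.45 + 0.049
Step 3: Vt = -0.41 - 0.1209 + 0.9 + 0.049
Step 4: Vt = 0.4181 V

0.4181


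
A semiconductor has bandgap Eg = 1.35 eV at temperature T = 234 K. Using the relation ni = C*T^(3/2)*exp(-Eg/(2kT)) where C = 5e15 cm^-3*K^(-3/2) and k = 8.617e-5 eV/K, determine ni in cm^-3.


Step 1: Compute kT = 8.617e-5 * 234 = 0.02016378 eV
Step 2: Exponent = -Eg/(2kT) = -1.35/(2*0.02016378) = -33.47587
Step 3: T^(3/2) = 234^1.5 = 3579.51
Step 4: ni = 5e15 * 3579.51 * exp(-33.47587) = 5.18e+04 cm^-3

5.18e+04


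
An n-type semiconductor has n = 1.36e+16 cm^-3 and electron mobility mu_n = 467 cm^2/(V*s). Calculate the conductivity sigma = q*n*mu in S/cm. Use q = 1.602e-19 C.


Step 1: sigma = q * n * mu
Step 2: sigma = 1.602e-19 * 1.36e+16 * 467
Step 3: sigma = 1.017e+00 S/cm

1.017e+00


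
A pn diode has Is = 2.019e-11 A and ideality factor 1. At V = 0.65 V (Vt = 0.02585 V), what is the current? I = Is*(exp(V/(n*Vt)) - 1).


Step 1: V/(n*Vt) = 0.65/(1*0.02585) = 25.1451
Step 2: exp(25.1451) = 8.3249e+10
Step 3: I = 2.019e-11 * (8.3249e+10 - 1) = 1.68e+00 A

1.68e+00


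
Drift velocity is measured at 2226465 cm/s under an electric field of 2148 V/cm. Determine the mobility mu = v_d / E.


Step 1: mu = v_d / E
Step 2: mu = 2226465 / 2148
Step 3: mu = 1036.53 cm^2/(V*s)

1036.53


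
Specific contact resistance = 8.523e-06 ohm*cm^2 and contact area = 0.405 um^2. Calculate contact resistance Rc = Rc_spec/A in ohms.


Step 1: Convert area to cm^2: 0.405 um^2 = 4.0500e-09 cm^2
Step 2: Rc = Rc_spec / A = 8.523e-06 / 4.0500e-09
Step 3: Rc = 2.10e+03 ohms

2.10e+03


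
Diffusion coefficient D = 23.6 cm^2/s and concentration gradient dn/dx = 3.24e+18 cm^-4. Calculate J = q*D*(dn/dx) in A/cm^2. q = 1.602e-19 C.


Step 1: J = q * D * (dn/dx)
Step 2: J = 1.602e-19 * 23.6 * 3.24e+18
Step 3: J = 1.22e+01 A/cm^2

1.22e+01


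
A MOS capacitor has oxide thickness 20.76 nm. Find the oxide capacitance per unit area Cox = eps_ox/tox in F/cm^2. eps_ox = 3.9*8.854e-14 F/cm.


Step 1: eps_ox = 3.9 * 8.854e-14 = 3.45306e-13 F/cm
Step 2: tox in cm = 20.76 nm * 1e-7 = 2.0760e-06 cm
Step 3: Cox = 3.45306e-13 / 2.0760e-06 = 1.66e-07 F/cm^2

1.66e-07


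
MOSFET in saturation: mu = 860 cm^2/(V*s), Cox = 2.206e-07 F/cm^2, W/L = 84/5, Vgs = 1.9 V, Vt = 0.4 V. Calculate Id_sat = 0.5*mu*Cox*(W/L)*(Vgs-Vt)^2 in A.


Step 1: Overdrive voltage Vov = Vgs - Vt = 1.9 - 0.4 = 1.5 V
Step 2: W/L = 84/5 = 16.8
Step 3: Id = 0.5 * 860 * 2.206e-07 * 16.8 * 1.5^2
Step 4: Id = 3.59e-03 A

3.59e-03


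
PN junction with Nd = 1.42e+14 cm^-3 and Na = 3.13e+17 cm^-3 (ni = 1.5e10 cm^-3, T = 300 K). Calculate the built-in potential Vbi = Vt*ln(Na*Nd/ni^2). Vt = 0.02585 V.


Step 1: Compute Na*Nd/ni^2 = 3.13e+17 * 1.42e+14 / (1.5e10)^2 = 1.9754e+11
Step 2: ln(1.9754e+11) = 26.0092
Step 3: Vbi = 0.02585 * 26.0092 = 0.672 V

0.672


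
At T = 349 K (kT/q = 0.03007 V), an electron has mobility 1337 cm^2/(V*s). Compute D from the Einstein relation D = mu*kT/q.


Step 1: D = mu * (kT/q)
Step 2: D = 1337 * 0.03007
Step 3: D = 40.2 cm^2/s

40.2


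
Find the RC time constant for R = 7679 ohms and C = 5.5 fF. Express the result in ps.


Step 1: tau = R * C
Step 2: tau = 7679 * 5.5 fF = 7679 * 5.5e-15 F
Step 3: tau = 4.22345e-11 s = 42.2345 ps

42.2345


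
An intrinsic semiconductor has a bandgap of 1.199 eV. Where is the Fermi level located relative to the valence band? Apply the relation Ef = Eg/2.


Step 1: For an intrinsic semiconductor, the Fermi level sits at midgap.
Step 2: Ef = Eg / 2 = 1.199 / 2 = 0.5995 eV

0.5995


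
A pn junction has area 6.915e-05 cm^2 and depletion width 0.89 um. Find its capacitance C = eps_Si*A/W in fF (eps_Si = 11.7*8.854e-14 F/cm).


Step 1: eps_Si = 11.7 * 8.854e-14 = 1.035918e-12 F/cm
Step 2: W in cm = 0.89 * 1e-4 = 8.90e-05 cm
Step 3: C = 1.035918e-12 * 6.915e-05 / 8.90e-05 = 8.048734e-13 F
Step 4: C = 804.87 fF

804.87


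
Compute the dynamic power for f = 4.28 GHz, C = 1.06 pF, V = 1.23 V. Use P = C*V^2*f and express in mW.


Step 1: V^2 = 1.23^2 = 1.5129 V^2
Step 2: P = C*V^2*f = 1.06e-12 F * 1.5129 * 4.28e9 Hz
Step 3: P = 6.86372472e-03 W
Step 4: P = 6.864 mW

6.864


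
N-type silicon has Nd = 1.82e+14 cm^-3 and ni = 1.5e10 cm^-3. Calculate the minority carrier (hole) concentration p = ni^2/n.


Step 1: Since Nd >> ni, n ≈ Nd = 1.82e+14 cm^-3
Step 2: p = ni^2 / n = (1.5e10)^2 / 1.82e+14
Step 3: p = 2.25e20 / 1.82e+14 = 1.24e+06 cm^-3

1.24e+06


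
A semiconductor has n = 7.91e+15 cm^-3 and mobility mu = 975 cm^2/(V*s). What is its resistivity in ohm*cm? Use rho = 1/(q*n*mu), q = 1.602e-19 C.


Step 1: sigma = q * n * mu = 1.602e-19 * 7.91e+15 * 975 = 1.23550e+00 S/cm
Step 2: rho = 1 / sigma = 1 / 1.23550e+00 = 0.8094 ohm*cm

0.8094


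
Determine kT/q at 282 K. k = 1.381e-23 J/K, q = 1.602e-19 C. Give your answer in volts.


Step 1: kT = 1.381e-23 * 282 = 3.89442e-21 J
Step 2: Vt = kT/q = 3.89442e-21 / 1.602e-19
Step 3: Vt = 0.02431 V

0.02431


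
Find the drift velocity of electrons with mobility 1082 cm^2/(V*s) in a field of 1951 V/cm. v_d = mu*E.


Step 1: v_d = mu * E
Step 2: v_d = 1082 * 1951 = 2110982
Step 3: v_d = 2.11e+06 cm/s

2.11e+06


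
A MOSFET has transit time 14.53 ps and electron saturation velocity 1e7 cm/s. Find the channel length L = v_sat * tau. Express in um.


Step 1: tau in seconds = 14.53 ps * 1e-12 = 1.4530e-11 s
Step 2: L = v_sat * tau = 1e7 * 1.4530e-11 = 1.4530e-04 cm
Step 3: L in um = 1.4530e-04 * 1e4 = 1.453 um

1.453


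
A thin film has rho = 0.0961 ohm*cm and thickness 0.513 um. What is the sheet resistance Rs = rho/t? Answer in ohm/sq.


Step 1: Convert thickness to cm: t = 0.513 um = 5.1300e-05 cm
Step 2: Rs = rho / t = 0.0961 / 5.1300e-05
Step 3: Rs = 1873.3 ohm/sq

1873.3


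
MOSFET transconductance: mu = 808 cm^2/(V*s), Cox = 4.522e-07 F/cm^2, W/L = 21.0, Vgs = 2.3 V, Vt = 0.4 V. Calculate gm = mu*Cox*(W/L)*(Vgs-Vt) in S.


Step 1: Vov = Vgs - Vt = 2.3 - 0.4 = 1.9 V
Step 2: gm = mu * Cox * (W/L) * Vov
Step 3: gm = 808 * 4.522e-07 * 21.0 * 1.9 = 1.46e-02 S

1.46e-02


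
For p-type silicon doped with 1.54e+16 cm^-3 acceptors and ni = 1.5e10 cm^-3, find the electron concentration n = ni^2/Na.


Step 1: Majority hole concentration p ≈ Na = 1.54e+16 cm^-3
Step 2: n = ni^2 / Na = (1.5e10)^2 / 1.54e+16
Step 3: n = 1.46e+04 cm^-3

1.46e+04


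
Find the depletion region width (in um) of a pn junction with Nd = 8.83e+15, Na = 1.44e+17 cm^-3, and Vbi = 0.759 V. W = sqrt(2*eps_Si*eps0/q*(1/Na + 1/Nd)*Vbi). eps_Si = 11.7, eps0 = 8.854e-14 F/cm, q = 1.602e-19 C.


Step 1: 1/Na + 1/Nd = 1/1.44e+17 + 1/8.83e+15 = 1.20195e-16
Step 2: 2*eps*eps0/q = 2*11.7*8.854e-14/1.602e-19 = 1.293281e+07
Step 3: W^2 = 1.293281e+07 * 1.20195e-16 * 0.759 = 1.17983e-09
Step 4: W = sqrt(1.17983e-09) = 3.435e-05 cm = 0.3435 um

0.3435


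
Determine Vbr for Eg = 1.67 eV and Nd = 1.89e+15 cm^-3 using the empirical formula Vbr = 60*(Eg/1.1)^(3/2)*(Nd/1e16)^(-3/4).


Step 1: Eg/1.1 = 1.67/1.1 = 1.518182
Step 2: (Eg/1.1)^1.5 = 1.518182^1.5 = 1.870621
Step 3: (Nd/1e16)^(-0.75) = (0.189)^(-0.75) = 3.488620
Step 4: Vbr = 60 * 1.870621 * 3.488620 = 391.6 V

391.6


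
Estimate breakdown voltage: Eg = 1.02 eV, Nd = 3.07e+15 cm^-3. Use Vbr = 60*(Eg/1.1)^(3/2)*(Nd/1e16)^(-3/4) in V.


Step 1: Eg/1.1 = 1.02/1.1 = 0.927273
Step 2: (Eg/1.1)^1.5 = 0.927273^1.5 = 0.892918
Step 3: (Nd/1e16)^(-0.75) = (0.307)^(-0.75) = 2.424634
Step 4: Vbr = 60 * 0.892918 * 2.424634 = 129.9 V

129.9


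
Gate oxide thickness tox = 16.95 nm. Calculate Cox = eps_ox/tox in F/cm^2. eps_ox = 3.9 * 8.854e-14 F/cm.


Step 1: eps_ox = 3.9 * 8.854e-14 = 3.45306e-13 F/cm
Step 2: tox in cm = 16.95 nm * 1e-7 = 1.6950e-06 cm
Step 3: Cox = 3.45306e-13 / 1.6950e-06 = 2.04e-07 F/cm^2

2.04e-07


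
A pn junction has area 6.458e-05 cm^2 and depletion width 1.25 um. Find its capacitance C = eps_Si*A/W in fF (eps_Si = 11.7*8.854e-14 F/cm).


Step 1: eps_Si = 11.7 * 8.854e-14 = 1.035918e-12 F/cm
Step 2: W in cm = 1.25 * 1e-4 = 1.25e-04 cm
Step 3: C = 1.035918e-12 * 6.458e-05 / 1.25e-04 = 5.351967e-13 F
Step 4: C = 535.2 fF

535.2


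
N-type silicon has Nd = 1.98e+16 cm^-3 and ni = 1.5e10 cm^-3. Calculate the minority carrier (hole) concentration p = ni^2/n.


Step 1: Since Nd >> ni, n ≈ Nd = 1.98e+16 cm^-3
Step 2: p = ni^2 / n = (1.5e10)^2 / 1.98e+16
Step 3: p = 2.25e20 / 1.98e+16 = 1.14e+04 cm^-3

1.14e+04


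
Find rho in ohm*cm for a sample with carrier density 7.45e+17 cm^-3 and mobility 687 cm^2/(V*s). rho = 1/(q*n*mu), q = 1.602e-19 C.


Step 1: sigma = q * n * mu = 1.602e-19 * 7.45e+17 * 687 = 8.19928e+01 S/cm
Step 2: rho = 1 / sigma = 1 / 8.19928e+01 = 0.0122 ohm*cm

0.0122


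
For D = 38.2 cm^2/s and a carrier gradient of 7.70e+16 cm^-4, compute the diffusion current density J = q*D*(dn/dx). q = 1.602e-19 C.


Step 1: J = q * D * (dn/dx)
Step 2: J = 1.602e-19 * 38.2 * 7.70e+16
Step 3: J = 4.71e-01 A/cm^2

4.71e-01


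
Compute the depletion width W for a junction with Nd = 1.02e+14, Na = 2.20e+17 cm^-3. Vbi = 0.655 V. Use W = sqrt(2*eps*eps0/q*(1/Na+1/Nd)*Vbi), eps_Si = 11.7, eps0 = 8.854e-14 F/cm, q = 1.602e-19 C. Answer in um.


Step 1: 1/Na + 1/Nd = 1/2.20e+17 + 1/1.02e+14 = 9.80847e-15
Step 2: 2*eps*eps0/q = 2*11.7*8.854e-14/1.602e-19 = 1.293281e+07
Step 3: W^2 = 1.293281e+07 * 9.80847e-15 * 0.655 = 8.30875e-08
Step 4: W = sqrt(8.30875e-08) = 2.882e-04 cm = 2.882 um

2.882


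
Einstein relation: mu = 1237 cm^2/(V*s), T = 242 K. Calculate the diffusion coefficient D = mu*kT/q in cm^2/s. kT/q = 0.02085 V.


Step 1: D = mu * (kT/q)
Step 2: D = 1237 * 0.02085
Step 3: D = 25.79 cm^2/s

25.79


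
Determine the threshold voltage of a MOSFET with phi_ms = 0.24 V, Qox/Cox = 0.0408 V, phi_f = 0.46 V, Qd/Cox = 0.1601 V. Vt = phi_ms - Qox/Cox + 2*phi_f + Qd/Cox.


Step 1: Vt = phi_ms - Qox/Cox + 2*phi_f + Qd/Cox
Step 2: Vt = 0.24 - 0.0408 + 2*0.46 + 0.1601
Step 3: Vt = 0.24 - 0.0408 + 0.92 + 0.1601
Step 4: Vt = 1.2793 V

1.2793


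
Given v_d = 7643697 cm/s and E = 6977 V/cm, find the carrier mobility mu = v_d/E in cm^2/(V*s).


Step 1: mu = v_d / E
Step 2: mu = 7643697 / 6977
Step 3: mu = 1095.56 cm^2/(V*s)

1095.56


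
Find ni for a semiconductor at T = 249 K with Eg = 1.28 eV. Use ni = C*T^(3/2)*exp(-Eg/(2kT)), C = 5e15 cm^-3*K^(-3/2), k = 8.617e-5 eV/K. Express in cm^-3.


Step 1: Compute kT = 8.617e-5 * 249 = 0.02145633 eV
Step 2: Exponent = -Eg/(2kT) = -1.28/(2*0.02145633) = -29.82803
Step 3: T^(3/2) = 249^1.5 = 3929.15
Step 4: ni = 5e15 * 3929.15 * exp(-29.82803) = 2.18e+06 cm^-3

2.18e+06


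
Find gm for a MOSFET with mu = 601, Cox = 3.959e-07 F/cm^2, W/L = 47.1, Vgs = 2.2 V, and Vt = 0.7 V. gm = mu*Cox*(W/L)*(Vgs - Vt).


Step 1: Vov = Vgs - Vt = 2.2 - 0.7 = 1.5 V
Step 2: gm = mu * Cox * (W/L) * Vov
Step 3: gm = 601 * 3.959e-07 * 47.1 * 1.5 = 1.68e-02 S

1.68e-02


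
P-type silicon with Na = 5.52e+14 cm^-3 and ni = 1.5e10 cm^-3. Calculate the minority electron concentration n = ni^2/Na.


Step 1: Majority hole concentration p ≈ Na = 5.52e+14 cm^-3
Step 2: n = ni^2 / Na = (1.5e10)^2 / 5.52e+14
Step 3: n = 4.08e+05 cm^-3

4.08e+05


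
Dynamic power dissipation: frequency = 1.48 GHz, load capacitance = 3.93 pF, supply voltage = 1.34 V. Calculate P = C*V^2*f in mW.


Step 1: V^2 = 1.34^2 = 1.7956 V^2
Step 2: P = C*V^2*f = 3.93e-12 F * 1.7956 * 1.48e9 Hz
Step 3: P = 1.044392784e-02 W
Step 4: P = 10.444 mW

10.444


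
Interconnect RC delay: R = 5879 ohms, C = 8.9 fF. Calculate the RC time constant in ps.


Step 1: tau = R * C
Step 2: tau = 5879 * 8.9 fF = 5879 * 8.9e-15 F
Step 3: tau = 5.23231e-11 s = 52.3231 ps

52.3231


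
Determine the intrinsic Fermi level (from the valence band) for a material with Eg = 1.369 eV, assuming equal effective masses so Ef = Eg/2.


Step 1: For an intrinsic semiconductor, the Fermi level sits at midgap.
Step 2: Ef = Eg / 2 = 1.369 / 2 = 0.6845 eV

0.6845


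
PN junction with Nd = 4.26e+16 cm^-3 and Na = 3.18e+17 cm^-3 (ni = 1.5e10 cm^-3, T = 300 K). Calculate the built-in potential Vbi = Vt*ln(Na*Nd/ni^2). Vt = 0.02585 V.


Step 1: Compute Na*Nd/ni^2 = 3.18e+17 * 4.26e+16 / (1.5e10)^2 = 6.0208e+13
Step 2: ln(6.0208e+13) = 31.7288
Step 3: Vbi = 0.02585 * 31.7288 = 0.82 V

0.82


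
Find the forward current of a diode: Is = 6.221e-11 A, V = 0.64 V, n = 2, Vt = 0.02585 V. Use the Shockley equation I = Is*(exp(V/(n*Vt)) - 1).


Step 1: V/(n*Vt) = 0.64/(2*0.02585) = 12.3791
Step 2: exp(12.3791) = 2.3778e+05
Step 3: I = 6.221e-11 * (2.3778e+05 - 1) = 1.48e-05 A

1.48e-05


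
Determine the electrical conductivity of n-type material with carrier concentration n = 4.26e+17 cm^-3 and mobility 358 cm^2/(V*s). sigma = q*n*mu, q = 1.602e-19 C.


Step 1: sigma = q * n * mu
Step 2: sigma = 1.602e-19 * 4.26e+17 * 358
Step 3: sigma = 2.443e+01 S/cm

2.443e+01


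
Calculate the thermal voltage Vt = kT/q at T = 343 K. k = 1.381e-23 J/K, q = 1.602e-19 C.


Step 1: kT = 1.381e-23 * 343 = 4.73683e-21 J
Step 2: Vt = kT/q = 4.73683e-21 / 1.602e-19
Step 3: Vt = 0.02957 V

0.02957


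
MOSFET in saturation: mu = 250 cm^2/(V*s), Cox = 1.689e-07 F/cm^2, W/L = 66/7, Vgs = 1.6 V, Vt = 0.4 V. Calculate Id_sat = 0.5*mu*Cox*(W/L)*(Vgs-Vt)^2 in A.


Step 1: Overdrive voltage Vov = Vgs - Vt = 1.6 - 0.4 = 1.2 V
Step 2: W/L = 66/7 = 9.42857
Step 3: Id = 0.5 * 250 * 1.689e-07 * 9.42857 * 1.2^2
Step 4: Id = 2.87e-04 A

2.87e-04


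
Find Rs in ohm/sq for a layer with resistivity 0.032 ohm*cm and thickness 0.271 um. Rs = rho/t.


Step 1: Convert thickness to cm: t = 0.271 um = 2.7100e-05 cm
Step 2: Rs = rho / t = 0.032 / 2.7100e-05
Step 3: Rs = 1180.8 ohm/sq

1180.8


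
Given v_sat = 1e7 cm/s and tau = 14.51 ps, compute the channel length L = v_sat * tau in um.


Step 1: tau in seconds = 14.51 ps * 1e-12 = 1.4510e-11 s
Step 2: L = v_sat * tau = 1e7 * 1.4510e-11 = 1.4510e-04 cm
Step 3: L in um = 1.4510e-04 * 1e4 = 1.451 um

1.451


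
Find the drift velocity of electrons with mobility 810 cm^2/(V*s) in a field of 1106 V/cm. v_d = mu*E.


Step 1: v_d = mu * E
Step 2: v_d = 810 * 1106 = 895860
Step 3: v_d = 8.96e+05 cm/s

8.96e+05


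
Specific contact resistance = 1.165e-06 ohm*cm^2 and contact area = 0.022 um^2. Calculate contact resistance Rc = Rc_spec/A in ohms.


Step 1: Convert area to cm^2: 0.022 um^2 = 2.2000e-10 cm^2
Step 2: Rc = Rc_spec / A = 1.165e-06 / 2.2000e-10
Step 3: Rc = 5.30e+03 ohms

5.30e+03


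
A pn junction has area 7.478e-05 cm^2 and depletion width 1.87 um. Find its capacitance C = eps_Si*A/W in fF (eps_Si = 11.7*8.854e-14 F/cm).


Step 1: eps_Si = 11.7 * 8.854e-14 = 1.035918e-12 F/cm
Step 2: W in cm = 1.87 * 1e-4 = 1.87e-04 cm
Step 3: C = 1.035918e-12 * 7.478e-05 / 1.87e-04 = 4.142564e-13 F
Step 4: C = 414.26 fF

414.26


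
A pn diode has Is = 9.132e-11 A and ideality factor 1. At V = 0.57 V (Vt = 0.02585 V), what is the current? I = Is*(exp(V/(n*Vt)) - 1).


Step 1: V/(n*Vt) = 0.57/(1*0.02585) = 22.0503
Step 2: exp(22.0503) = 3.7698e+09
Step 3: I = 9.132e-11 * (3.7698e+09 - 1) = 3.44e-01 A

3.44e-01


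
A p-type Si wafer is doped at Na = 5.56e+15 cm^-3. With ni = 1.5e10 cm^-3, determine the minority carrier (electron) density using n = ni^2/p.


Step 1: Majority hole concentration p ≈ Na = 5.56e+15 cm^-3
Step 2: n = ni^2 / Na = (1.5e10)^2 / 5.56e+15
Step 3: n = 4.05e+04 cm^-3

4.05e+04


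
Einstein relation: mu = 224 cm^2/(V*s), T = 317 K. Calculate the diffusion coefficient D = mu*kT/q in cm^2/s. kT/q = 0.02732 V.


Step 1: D = mu * (kT/q)
Step 2: D = 224 * 0.02732
Step 3: D = 6.12 cm^2/s

6.12


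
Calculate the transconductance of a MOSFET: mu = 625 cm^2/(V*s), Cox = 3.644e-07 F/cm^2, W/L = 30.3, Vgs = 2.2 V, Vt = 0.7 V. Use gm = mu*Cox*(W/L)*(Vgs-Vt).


Step 1: Vov = Vgs - Vt = 2.2 - 0.7 = 1.5 V
Step 2: gm = mu * Cox * (W/L) * Vov
Step 3: gm = 625 * 3.644e-07 * 30.3 * 1.5 = 1.04e-02 S

1.04e-02


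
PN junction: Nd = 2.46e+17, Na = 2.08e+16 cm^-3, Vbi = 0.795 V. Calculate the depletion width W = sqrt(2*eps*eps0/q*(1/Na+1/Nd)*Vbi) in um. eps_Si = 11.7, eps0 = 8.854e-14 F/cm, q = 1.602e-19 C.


Step 1: 1/Na + 1/Nd = 1/2.08e+16 + 1/2.46e+17 = 5.21420e-17
Step 2: 2*eps*eps0/q = 2*11.7*8.854e-14/1.602e-19 = 1.293281e+07
Step 3: W^2 = 1.293281e+07 * 5.21420e-17 * 0.795 = 5.36102e-10
Step 4: W = sqrt(5.36102e-10) = 2.315e-05 cm = 0.2315 um

0.2315


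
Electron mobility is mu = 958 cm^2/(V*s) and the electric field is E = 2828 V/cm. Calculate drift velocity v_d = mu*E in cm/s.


Step 1: v_d = mu * E
Step 2: v_d = 958 * 2828 = 2709224
Step 3: v_d = 2.71e+06 cm/s

2.71e+06


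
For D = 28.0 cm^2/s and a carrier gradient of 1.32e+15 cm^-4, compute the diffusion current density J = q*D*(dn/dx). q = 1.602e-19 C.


Step 1: J = q * D * (dn/dx)
Step 2: J = 1.602e-19 * 28.0 * 1.32e+15
Step 3: J = 5.92e-03 A/cm^2

5.92e-03


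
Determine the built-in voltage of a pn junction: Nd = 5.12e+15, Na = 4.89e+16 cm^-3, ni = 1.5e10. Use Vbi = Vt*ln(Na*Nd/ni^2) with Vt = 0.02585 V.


Step 1: Compute Na*Nd/ni^2 = 4.89e+16 * 5.12e+15 / (1.5e10)^2 = 1.1127e+12
Step 2: ln(1.1127e+12) = 27.7378
Step 3: Vbi = 0.02585 * 27.7378 = 0.717 V

0.717


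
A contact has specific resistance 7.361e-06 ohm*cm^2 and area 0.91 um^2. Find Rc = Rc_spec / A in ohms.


Step 1: Convert area to cm^2: 0.91 um^2 = 9.1000e-09 cm^2
Step 2: Rc = Rc_spec / A = 7.361e-06 / 9.1000e-09
Step 3: Rc = 8.09e+02 ohms

8.09e+02


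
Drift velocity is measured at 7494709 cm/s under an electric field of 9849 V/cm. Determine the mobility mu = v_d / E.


Step 1: mu = v_d / E
Step 2: mu = 7494709 / 9849
Step 3: mu = 760.96 cm^2/(V*s)

760.96


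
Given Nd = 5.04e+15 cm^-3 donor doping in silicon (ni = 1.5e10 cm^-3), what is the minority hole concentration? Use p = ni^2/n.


Step 1: Since Nd >> ni, n ≈ Nd = 5.04e+15 cm^-3
Step 2: p = ni^2 / n = (1.5e10)^2 / 5.04e+15
Step 3: p = 2.25e20 / 5.04e+15 = 4.46e+04 cm^-3

4.46e+04


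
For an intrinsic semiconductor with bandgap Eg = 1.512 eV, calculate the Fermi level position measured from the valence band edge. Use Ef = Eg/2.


Step 1: For an intrinsic semiconductor, the Fermi level sits at midgap.
Step 2: Ef = Eg / 2 = 1.512 / 2 = 0.756 eV

0.756


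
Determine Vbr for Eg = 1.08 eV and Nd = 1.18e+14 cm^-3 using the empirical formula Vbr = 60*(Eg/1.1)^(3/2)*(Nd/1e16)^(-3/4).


Step 1: Eg/1.1 = 1.08/1.1 = 0.981818
Step 2: (Eg/1.1)^1.5 = 0.981818^1.5 = 0.972851
Step 3: (Nd/1e16)^(-0.75) = (0.0118)^(-0.75) = 27.931129
Step 4: Vbr = 60 * 0.972851 * 27.931129 = 1630.4 V

1630.4


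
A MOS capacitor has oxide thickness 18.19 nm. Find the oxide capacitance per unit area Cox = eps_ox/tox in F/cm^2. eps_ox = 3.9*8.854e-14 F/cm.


Step 1: eps_ox = 3.9 * 8.854e-14 = 3.45306e-13 F/cm
Step 2: tox in cm = 18.19 nm * 1e-7 = 1.8190e-06 cm
Step 3: Cox = 3.45306e-13 / 1.8190e-06 = 1.90e-07 F/cm^2

1.90e-07


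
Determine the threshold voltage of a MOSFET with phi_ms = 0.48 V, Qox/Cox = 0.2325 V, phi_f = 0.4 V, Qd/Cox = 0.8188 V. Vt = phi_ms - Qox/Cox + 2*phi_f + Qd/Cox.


Step 1: Vt = phi_ms - Qox/Cox + 2*phi_f + Qd/Cox
Step 2: Vt = 0.48 - 0.2325 + 2*0.4 + 0.8188
Step 3: Vt = 0.48 - 0.2325 + 0.8 + 0.8188
Step 4: Vt = 1.8663 V

1.8663


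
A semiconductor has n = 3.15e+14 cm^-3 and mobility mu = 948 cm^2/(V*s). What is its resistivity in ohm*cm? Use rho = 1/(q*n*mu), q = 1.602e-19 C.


Step 1: sigma = q * n * mu = 1.602e-19 * 3.15e+14 * 948 = 4.78389e-02 S/cm
Step 2: rho = 1 / sigma = 1 / 4.78389e-02 = 20.9 ohm*cm

20.9


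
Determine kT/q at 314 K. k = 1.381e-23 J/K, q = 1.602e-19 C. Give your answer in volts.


Step 1: kT = 1.381e-23 * 314 = 4.33634e-21 J
Step 2: Vt = kT/q = 4.33634e-21 / 1.602e-19
Step 3: Vt = 0.02707 V

0.02707


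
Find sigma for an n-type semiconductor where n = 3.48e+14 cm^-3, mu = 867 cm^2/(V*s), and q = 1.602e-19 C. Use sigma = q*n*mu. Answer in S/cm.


Step 1: sigma = q * n * mu
Step 2: sigma = 1.602e-19 * 3.48e+14 * 867
Step 3: sigma = 4.833e-02 S/cm

4.833e-02


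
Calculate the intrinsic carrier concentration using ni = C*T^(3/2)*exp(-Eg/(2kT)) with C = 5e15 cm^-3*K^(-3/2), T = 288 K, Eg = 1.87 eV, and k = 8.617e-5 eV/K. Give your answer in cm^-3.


Step 1: Compute kT = 8.617e-5 * 288 = 0.02481696 eV
Step 2: Exponent = -Eg/(2kT) = -1.87/(2*0.02481696) = -37.67585
Step 3: T^(3/2) = 288^1.5 = 4887.52
Step 4: ni = 5e15 * 4887.52 * exp(-37.67585) = 1.06e+03 cm^-3

1.06e+03


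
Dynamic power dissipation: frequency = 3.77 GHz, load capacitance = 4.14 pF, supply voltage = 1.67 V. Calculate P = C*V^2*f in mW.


Step 1: V^2 = 1.67^2 = 2.7889 V^2
Step 2: P = C*V^2*f = 4.14e-12 F * 2.7889 * 3.77e9 Hz
Step 3: P = 4.352859342e-02 W
Step 4: P = 43.529 mW

43.529


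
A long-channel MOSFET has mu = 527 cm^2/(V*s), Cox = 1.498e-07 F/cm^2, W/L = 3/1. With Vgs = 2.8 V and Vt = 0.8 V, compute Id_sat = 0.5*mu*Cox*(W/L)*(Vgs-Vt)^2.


Step 1: Overdrive voltage Vov = Vgs - Vt = 2.8 - 0.8 = 2.0 V
Step 2: W/L = 3/1 = 3
Step 3: Id = 0.5 * 527 * 1.498e-07 * 3 * 2.0^2
Step 4: Id = 4.74e-04 A

4.74e-04


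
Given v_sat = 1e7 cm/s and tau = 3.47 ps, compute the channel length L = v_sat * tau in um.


Step 1: tau in seconds = 3.47 ps * 1e-12 = 3.4700e-12 s
Step 2: L = v_sat * tau = 1e7 * 3.4700e-12 = 3.4700e-05 cm
Step 3: L in um = 3.4700e-05 * 1e4 = 0.347 um

0.347


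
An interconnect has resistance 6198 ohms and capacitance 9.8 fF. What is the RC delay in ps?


Step 1: tau = R * C
Step 2: tau = 6198 * 9.8 fF = 6198 * 9.8e-15 F
Step 3: tau = 6.07404e-11 s = 60.7404 ps

60.7404


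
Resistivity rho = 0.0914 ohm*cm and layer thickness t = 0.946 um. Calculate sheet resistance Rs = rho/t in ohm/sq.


Step 1: Convert thickness to cm: t = 0.946 um = 9.4600e-05 cm
Step 2: Rs = rho / t = 0.0914 / 9.4600e-05
Step 3: Rs = 966.2 ohm/sq

966.2


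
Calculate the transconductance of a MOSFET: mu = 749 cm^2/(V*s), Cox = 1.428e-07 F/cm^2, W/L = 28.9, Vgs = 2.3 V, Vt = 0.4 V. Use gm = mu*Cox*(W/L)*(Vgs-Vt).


Step 1: Vov = Vgs - Vt = 2.3 - 0.4 = 1.9 V
Step 2: gm = mu * Cox * (W/L) * Vov
Step 3: gm = 749 * 1.428e-07 * 28.9 * 1.9 = 5.87e-03 S

5.87e-03


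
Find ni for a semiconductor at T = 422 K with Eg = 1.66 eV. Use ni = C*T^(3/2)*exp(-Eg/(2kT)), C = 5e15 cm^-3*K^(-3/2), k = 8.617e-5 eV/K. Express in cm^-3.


Step 1: Compute kT = 8.617e-5 * 422 = 0.03636374 eV
Step 2: Exponent = -Eg/(2kT) = -1.66/(2*0.03636374) = -22.82493
Step 3: T^(3/2) = 422^1.5 = 8668.99
Step 4: ni = 5e15 * 8668.99 * exp(-22.82493) = 5.30e+09 cm^-3

5.30e+09


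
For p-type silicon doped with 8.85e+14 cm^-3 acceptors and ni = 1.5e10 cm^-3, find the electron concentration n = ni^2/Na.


Step 1: Majority hole concentration p ≈ Na = 8.85e+14 cm^-3
Step 2: n = ni^2 / Na = (1.5e10)^2 / 8.85e+14
Step 3: n = 2.54e+05 cm^-3

2.54e+05


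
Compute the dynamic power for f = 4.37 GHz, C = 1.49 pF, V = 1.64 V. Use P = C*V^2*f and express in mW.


Step 1: V^2 = 1.64^2 = 2.6896 V^2
Step 2: P = C*V^2*f = 1.49e-12 F * 2.6896 * 4.37e9 Hz
Step 3: P = 1.751279248e-02 W
Step 4: P = 17.513 mW

17.513


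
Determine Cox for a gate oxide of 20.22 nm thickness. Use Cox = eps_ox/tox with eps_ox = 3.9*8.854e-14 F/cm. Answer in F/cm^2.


Step 1: eps_ox = 3.9 * 8.854e-14 = 3.45306e-13 F/cm
Step 2: tox in cm = 20.22 nm * 1e-7 = 2.0220e-06 cm
Step 3: Cox = 3.45306e-13 / 2.0220e-06 = 1.71e-07 F/cm^2

1.71e-07


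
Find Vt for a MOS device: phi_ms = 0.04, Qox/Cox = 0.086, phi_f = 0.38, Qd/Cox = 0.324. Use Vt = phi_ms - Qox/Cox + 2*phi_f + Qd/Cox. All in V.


Step 1: Vt = phi_ms - Qox/Cox + 2*phi_f + Qd/Cox
Step 2: Vt = 0.04 - 0.086 + 2*0.38 + 0.324
Step 3: Vt = 0.04 - 0.086 + 0.76 + 0.324
Step 4: Vt = 1.038 V

1.038


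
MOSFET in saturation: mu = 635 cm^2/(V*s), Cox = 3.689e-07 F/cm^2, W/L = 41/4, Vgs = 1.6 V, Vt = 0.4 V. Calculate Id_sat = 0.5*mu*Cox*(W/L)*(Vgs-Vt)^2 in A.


Step 1: Overdrive voltage Vov = Vgs - Vt = 1.6 - 0.4 = 1.2 V
Step 2: W/L = 41/4 = 10.25
Step 3: Id = 0.5 * 635 * 3.689e-07 * 10.25 * 1.2^2
Step 4: Id = 1.73e-03 A

1.73e-03


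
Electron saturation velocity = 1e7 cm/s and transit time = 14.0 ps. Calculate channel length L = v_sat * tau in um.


Step 1: tau in seconds = 14.0 ps * 1e-12 = 1.4000e-11 s
Step 2: L = v_sat * tau = 1e7 * 1.4000e-11 = 1.4000e-04 cm
Step 3: L in um = 1.4000e-04 * 1e4 = 1.4 um

1.4


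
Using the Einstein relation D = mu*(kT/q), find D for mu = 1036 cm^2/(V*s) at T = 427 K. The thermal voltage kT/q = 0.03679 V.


Step 1: D = mu * (kT/q)
Step 2: D = 1036 * 0.03679
Step 3: D = 38.11 cm^2/s

38.11


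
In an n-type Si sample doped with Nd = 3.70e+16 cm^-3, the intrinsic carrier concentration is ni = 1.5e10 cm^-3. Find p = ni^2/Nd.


Step 1: Since Nd >> ni, n ≈ Nd = 3.70e+16 cm^-3
Step 2: p = ni^2 / n = (1.5e10)^2 / 3.70e+16
Step 3: p = 2.25e20 / 3.70e+16 = 6.08e+03 cm^-3

6.08e+03


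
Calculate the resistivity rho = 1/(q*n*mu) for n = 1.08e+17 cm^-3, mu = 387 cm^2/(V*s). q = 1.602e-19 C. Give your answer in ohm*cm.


Step 1: sigma = q * n * mu = 1.602e-19 * 1.08e+17 * 387 = 6.69572e+00 S/cm
Step 2: rho = 1 / sigma = 1 / 6.69572e+00 = 0.1493 ohm*cm

0.1493


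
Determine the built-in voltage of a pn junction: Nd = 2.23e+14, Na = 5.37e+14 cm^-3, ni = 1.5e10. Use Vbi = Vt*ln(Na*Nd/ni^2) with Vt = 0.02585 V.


Step 1: Compute Na*Nd/ni^2 = 5.37e+14 * 2.23e+14 / (1.5e10)^2 = 5.3223e+08
Step 2: ln(5.3223e+08) = 20.0926
Step 3: Vbi = 0.02585 * 20.0926 = 0.519 V

0.519


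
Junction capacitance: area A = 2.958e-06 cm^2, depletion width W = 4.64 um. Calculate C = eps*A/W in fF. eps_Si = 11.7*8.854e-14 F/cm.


Step 1: eps_Si = 11.7 * 8.854e-14 = 1.035918e-12 F/cm
Step 2: W in cm = 4.64 * 1e-4 = 4.64e-04 cm
Step 3: C = 1.035918e-12 * 2.958e-06 / 4.64e-04 = 6.603977e-15 F
Step 4: C = 6.6 fF

6.6


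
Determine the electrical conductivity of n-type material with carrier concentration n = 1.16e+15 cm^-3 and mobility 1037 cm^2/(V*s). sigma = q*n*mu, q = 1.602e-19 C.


Step 1: sigma = q * n * mu
Step 2: sigma = 1.602e-19 * 1.16e+15 * 1037
Step 3: sigma = 1.927e-01 S/cm

1.927e-01


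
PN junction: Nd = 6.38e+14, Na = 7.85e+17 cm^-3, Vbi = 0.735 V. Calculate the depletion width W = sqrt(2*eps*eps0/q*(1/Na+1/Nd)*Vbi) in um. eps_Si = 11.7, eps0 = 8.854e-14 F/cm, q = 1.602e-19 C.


Step 1: 1/Na + 1/Nd = 1/7.85e+17 + 1/6.38e+14 = 1.56867e-15
Step 2: 2*eps*eps0/q = 2*11.7*8.854e-14/1.602e-19 = 1.293281e+07
Step 3: W^2 = 1.293281e+07 * 1.56867e-15 * 0.735 = 1.49112e-08
Step 4: W = sqrt(1.49112e-08) = 1.221e-04 cm = 1.221 um

1.221
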